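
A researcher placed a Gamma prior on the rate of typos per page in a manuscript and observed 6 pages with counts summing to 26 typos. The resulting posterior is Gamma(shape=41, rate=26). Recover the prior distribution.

Gamma(shape=15, rate=20)

A Gamma(α, β) prior (rate parametrization) on a Poisson rate with n observations summing to S gives posterior Gamma(α+S, β+n).
So α = 41 − 26 = 15 and β = 26 − 6 = 20.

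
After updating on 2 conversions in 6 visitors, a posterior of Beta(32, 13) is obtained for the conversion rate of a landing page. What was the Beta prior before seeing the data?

A Beta(α, β) prior with s successes and f failures in binomial data gives a Beta(α+s, β+f) posterior.
So α = 32 − 2 = 30 and β = 13 − 4 = 9.

Beta(30, 9)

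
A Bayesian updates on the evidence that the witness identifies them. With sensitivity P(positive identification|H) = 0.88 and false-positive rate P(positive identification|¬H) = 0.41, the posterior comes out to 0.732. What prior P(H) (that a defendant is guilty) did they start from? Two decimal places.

P(H) = 0.56

In odds form, posterior odds = prior odds × likelihood ratio, so prior odds = posterior odds ÷ LR.
Posterior odds = 0.732/(1−0.732) = 2.7313. LR = 0.88/0.41 = 2.1463.
Prior odds = 2.7313/2.1463 = 1.2726, so P(H) = 1.2726/(1+1.2726) ≈ 0.56.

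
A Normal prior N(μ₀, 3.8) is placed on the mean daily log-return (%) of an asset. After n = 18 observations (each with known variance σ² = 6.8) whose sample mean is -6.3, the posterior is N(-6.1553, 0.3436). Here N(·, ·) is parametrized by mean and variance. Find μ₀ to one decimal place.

With known observation variance, the Normal–Normal posterior has precision τ_n = τ₀ + n/σ² and mean μ_n = (τ₀μ₀ + (n/σ²)x̄)/τ_n.
Here τ₀ = 1/3.8 = 0.263158 and τ_data = 18/6.8 = 2.647059, so τ_n = 2.910217.
Rearranging for μ₀: μ₀ = (μ_n·τ_n − τ_data·x̄)/τ₀ = (-6.1553·2.910217 − 2.647059·-6.3) / 0.263158 = -1.236787/0.263158 ≈ -4.7.

μ₀ = -4.7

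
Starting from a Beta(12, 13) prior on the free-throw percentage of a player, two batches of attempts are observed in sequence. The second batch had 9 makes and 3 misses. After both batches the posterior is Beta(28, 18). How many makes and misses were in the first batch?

Sequential conjugate updates are equivalent to a single update on the pooled data, so total successes = posterior α − prior α and total failures = posterior β − prior β.
Total across both batches: 28−12=16 makes, 18−13=5 misses.
Subtract the second batch: 16−9=7 makes and 5−3=2 misses.

7 makes and 2 misses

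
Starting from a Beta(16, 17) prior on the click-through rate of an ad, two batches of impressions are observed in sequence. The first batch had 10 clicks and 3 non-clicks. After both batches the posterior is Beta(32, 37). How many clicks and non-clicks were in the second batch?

Sequential conjugate updates are equivalent to a single update on the pooled data, so total successes = posterior α − prior α and total failures = posterior β − prior β.
Total across both batches: 32−16=16 clicks, 37−17=20 non-clicks.
Subtract the first batch: 16−10=6 clicks and 20−3=17 non-clicks.

6 clicks and 17 non-clicks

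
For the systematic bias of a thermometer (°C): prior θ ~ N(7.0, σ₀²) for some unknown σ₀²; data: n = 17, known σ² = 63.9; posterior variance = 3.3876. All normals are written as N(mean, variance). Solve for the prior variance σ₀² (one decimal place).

σ₀² = 34.3

For the Normal–Normal model with known σ², precisions add: τ_n = τ₀ + n/σ².
So 1/σ₀² = 1/3.3876 − 17/63.9 = 0.295194 − 0.266041 = 0.029153.
Hence σ₀² = 1/0.029153 ≈ 34.3.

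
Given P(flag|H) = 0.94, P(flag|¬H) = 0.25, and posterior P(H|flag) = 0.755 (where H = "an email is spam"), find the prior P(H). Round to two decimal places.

Bayes' rule in odds form gives O(H|E) = O(H)·[P(E|H)/P(E|¬H)], hence O(H) = O(H|E)/LR.
Posterior odds = 0.755/(1−0.755) = 3.0816. LR = 0.94/0.25 = 3.7600.
Prior odds = 3.0816/3.7600 = 0.8196, so P(H) = 0.8196/(1+0.8196) ≈ 0.45.

P(H) = 0.45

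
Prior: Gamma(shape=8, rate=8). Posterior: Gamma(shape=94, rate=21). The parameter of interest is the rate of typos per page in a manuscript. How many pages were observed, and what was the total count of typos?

n = 13 pages with total 86 typos

Gamma–Poisson conjugacy: posterior shape = α + Σxᵢ, posterior rate = β + n.
Matching: Σxᵢ = 94 − 8 = 86 and n = 21 − 8 = 13.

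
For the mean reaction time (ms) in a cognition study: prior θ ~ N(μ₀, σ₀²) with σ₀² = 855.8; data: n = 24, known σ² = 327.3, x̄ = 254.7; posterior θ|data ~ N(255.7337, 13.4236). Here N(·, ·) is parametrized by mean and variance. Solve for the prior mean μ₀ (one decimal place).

The posterior mean is a precision-weighted average: μ_n = (τ₀μ₀ + τ_data·x̄)/(τ₀+τ_data), with τ₀=1/σ₀² and τ_data=n/σ².
Here τ₀ = 1/855.8 = 0.001168 and τ_data = 24/327.3 = 0.073327, so τ_n = 0.074495.
Rearranging for μ₀: μ₀ = (μ_n·τ_n − τ_data·x̄)/τ₀ = (255.7337·0.074495 − 0.073327·254.7) / 0.001168 = 0.374495/0.001168 ≈ 320.6.

μ₀ = 320.6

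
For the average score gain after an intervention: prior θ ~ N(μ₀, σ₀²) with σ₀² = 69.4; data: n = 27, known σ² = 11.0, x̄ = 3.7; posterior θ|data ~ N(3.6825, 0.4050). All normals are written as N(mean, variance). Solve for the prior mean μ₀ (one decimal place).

μ₀ = 0.7

With known observation variance, the Normal–Normal posterior has precision τ_n = τ₀ + n/σ² and mean μ_n = (τ₀μ₀ + (n/σ²)x̄)/τ_n.
Here τ₀ = 1/69.4 = 0.014409 and τ_data = 27/11.0 = 2.454545, so τ_n = 2.468954.
Rearranging for μ₀: μ₀ = (μ_n·τ_n − τ_data·x̄)/τ₀ = (3.6825·2.468954 − 2.454545·3.7) / 0.014409 = 0.010107/0.014409 ≈ 0.7.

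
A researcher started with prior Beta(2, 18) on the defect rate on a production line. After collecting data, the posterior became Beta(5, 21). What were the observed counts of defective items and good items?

3 defective items and 3 good items

Beta is conjugate to the binomial likelihood: posterior = Beta(a+s, b+f).
So s = 5 − 2 = 3 and f = 21 − 18 = 3.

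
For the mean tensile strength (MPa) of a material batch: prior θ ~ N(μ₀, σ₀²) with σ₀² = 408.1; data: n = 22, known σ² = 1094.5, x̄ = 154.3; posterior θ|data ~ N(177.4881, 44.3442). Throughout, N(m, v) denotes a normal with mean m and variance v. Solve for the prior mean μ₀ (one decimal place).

With known observation variance, the Normal–Normal posterior has precision τ_n = τ₀ + n/σ² and mean μ_n = (τ₀μ₀ + (n/σ²)x̄)/τ_n.
Here τ₀ = 1/408.1 = 0.002450 and τ_data = 22/1094.5 = 0.020101, so τ_n = 0.022551.
Rearranging for μ₀: μ₀ = (μ_n·τ_n − τ_data·x̄)/τ₀ = (177.4881·0.022551 − 0.020101·154.3) / 0.002450 = 0.900950/0.002450 ≈ 367.7.

μ₀ = 367.7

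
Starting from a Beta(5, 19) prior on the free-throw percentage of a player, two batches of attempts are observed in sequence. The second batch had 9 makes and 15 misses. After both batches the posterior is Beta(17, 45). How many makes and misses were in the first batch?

3 makes and 11 misses

Sequential conjugate updates are equivalent to a single update on the pooled data, so total successes = posterior α − prior α and total failures = posterior β − prior β.
Total across both batches: 17−5=12 makes, 45−19=26 misses.
Subtract the second batch: 12−9=3 makes and 26−15=11 misses.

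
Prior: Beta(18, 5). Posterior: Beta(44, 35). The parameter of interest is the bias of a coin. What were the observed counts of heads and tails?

26 heads and 30 tails

Beta is conjugate to the binomial likelihood: posterior = Beta(α+s, β+f).
So s = 44 − 18 = 26 and f = 35 − 5 = 30.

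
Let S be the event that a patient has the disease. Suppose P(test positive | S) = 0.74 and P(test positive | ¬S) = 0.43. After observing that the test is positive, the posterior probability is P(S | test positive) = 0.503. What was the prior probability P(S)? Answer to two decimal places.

In odds form, posterior odds = prior odds × likelihood ratio, so prior odds = posterior odds ÷ LR.
Posterior odds = 0.503/(1−0.503) = 1.0121. LR = 0.74/0.43 = 1.7209.
Prior odds = 1.0121/1.7209 = 0.5881, so P(S) = 0.5881/(1+0.5881) ≈ 0.37.

P(S) = 0.37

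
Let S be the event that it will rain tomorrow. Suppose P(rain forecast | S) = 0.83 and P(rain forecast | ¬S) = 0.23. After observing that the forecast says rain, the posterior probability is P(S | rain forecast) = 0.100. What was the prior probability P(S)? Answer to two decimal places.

Bayes' rule in odds form gives O(S|E) = O(S)·[P(E|S)/P(E|¬S)], hence O(S) = O(S|E)/LR.
Posterior odds = 0.100/(1−0.100) = 0.1111. LR = 0.83/0.23 = 3.6087.
Prior odds = 0.1111/3.6087 = 0.0308, so P(S) = 0.0308/(1+0.0308) ≈ 0.03.

P(S) = 0.03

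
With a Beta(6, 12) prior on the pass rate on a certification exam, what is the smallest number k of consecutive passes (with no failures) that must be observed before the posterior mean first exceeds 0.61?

k = 13

After k passes and 0 failures the posterior is Beta(6+k, 12), with mean (6+k)/(6+12+k).
Set (6+k)/(18+k) > 0.61 and solve: k > (0.61·18 − 6)/(1 − 0.61) = 12.769.
The smallest integer exceeding 12.769 is 13, and checking k=13: (19)/(31) = 0.6129 > 0.61.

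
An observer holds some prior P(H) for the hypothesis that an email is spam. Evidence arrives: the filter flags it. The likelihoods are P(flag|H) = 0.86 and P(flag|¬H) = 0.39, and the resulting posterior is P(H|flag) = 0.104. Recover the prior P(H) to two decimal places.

In odds form, posterior odds = prior odds × likelihood ratio, so prior odds = posterior odds ÷ LR.
Posterior odds = 0.104/(1−0.104) = 0.1161. LR = 0.86/0.39 = 2.2051.
Prior odds = 0.1161/2.2051 = 0.0527, so P(H) = 0.0527/(1+0.0527) ≈ 0.05.

P(H) = 0.05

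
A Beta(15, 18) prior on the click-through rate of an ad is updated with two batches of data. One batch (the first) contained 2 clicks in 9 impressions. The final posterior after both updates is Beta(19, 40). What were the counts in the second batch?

2 clicks and 15 non-clicks

Sequential conjugate updates are equivalent to a single update on the pooled data, so total successes = posterior α − prior α and total failures = posterior β − prior β.
Total across both batches: 19−15=4 clicks, 40−18=22 non-clicks.
Subtract the first batch: 4−2=2 clicks and 22−7=15 non-clicks.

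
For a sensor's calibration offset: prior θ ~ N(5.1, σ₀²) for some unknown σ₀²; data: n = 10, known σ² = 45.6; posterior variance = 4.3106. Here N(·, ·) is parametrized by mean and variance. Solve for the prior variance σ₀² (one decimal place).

σ₀² = 78.8

Posterior precision equals prior precision plus data precision: 1/σ_n² = 1/σ₀² + n/σ².
So 1/σ₀² = 1/4.3106 − 10/45.6 = 0.231986 − 0.219298 = 0.012688.
Hence σ₀² = 1/0.012688 ≈ 78.8.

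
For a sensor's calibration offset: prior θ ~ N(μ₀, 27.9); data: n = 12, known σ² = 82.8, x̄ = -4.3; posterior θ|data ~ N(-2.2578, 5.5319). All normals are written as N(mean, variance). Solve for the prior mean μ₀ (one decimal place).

μ₀ = 6.0

The posterior mean is a precision-weighted average: μ_n = (τ₀μ₀ + τ_data·x̄)/(τ₀+τ_data), with τ₀=1/σ₀² and τ_data=n/σ².
Here τ₀ = 1/27.9 = 0.035842 and τ_data = 12/82.8 = 0.144928, so τ_n = 0.180770.
Rearranging for μ₀: μ₀ = (μ_n·τ_n − τ_data·x̄)/τ₀ = (-2.2578·0.180770 − 0.144928·-4.3) / 0.035842 = 0.215048/0.035842 ≈ 6.0.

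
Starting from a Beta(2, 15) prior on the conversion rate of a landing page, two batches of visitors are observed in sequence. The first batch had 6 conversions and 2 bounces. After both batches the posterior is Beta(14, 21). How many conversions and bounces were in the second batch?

6 conversions and 4 bounces

Sequential conjugate updates are equivalent to a single update on the pooled data, so total successes = posterior α − prior α and total failures = posterior β − prior β.
Total across both batches: 14−2=12 conversions, 21−15=6 bounces.
Subtract the first batch: 12−6=6 conversions and 6−2=4 bounces.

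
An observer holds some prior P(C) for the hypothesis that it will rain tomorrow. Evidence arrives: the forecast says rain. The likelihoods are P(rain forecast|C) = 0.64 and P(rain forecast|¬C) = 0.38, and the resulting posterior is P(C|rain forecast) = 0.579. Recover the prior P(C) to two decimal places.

P(C) = 0.45

In odds form, posterior odds = prior odds × likelihood ratio, so prior odds = posterior odds ÷ LR.
Posterior odds = 0.579/(1−0.579) = 1.3753. LR = 0.64/0.38 = 1.6842.
Prior odds = 1.3753/1.6842 = 0.8166, so P(C) = 0.8166/(1+0.8166) ≈ 0.45.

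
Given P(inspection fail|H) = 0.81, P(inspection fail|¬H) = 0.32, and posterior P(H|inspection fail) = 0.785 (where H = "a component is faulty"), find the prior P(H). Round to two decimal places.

Bayes' rule in odds form gives O(H|E) = O(H)·[P(E|H)/P(E|¬H)], hence O(H) = O(H|E)/LR.
Posterior odds = 0.785/(1−0.785) = 3.6512. LR = 0.81/0.32 = 2.5312.
Prior odds = 3.6512/2.5312 = 1.4425, so P(H) = 1.4425/(1+1.4425) ≈ 0.59.

P(H) = 0.59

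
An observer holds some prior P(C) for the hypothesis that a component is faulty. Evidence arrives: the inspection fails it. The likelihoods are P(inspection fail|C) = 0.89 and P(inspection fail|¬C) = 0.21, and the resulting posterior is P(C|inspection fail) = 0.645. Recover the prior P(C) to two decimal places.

In odds form, posterior odds = prior odds × likelihood ratio, so prior odds = posterior odds ÷ LR.
Posterior odds = 0.645/(1−0.645) = 1.8169. LR = 0.89/0.21 = 4.2381.
Prior odds = 1.8169/4.2381 = 0.4287, so P(C) = 0.4287/(1+0.4287) ≈ 0.30.

P(C) = 0.30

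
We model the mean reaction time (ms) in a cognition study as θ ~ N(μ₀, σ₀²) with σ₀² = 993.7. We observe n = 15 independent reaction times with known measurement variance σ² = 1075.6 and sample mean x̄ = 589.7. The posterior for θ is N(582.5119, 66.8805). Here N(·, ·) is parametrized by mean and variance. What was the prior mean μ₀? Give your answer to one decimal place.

The posterior mean is a precision-weighted average: μ_n = (τ₀μ₀ + τ_data·x̄)/(τ₀+τ_data), with τ₀=1/σ₀² and τ_data=n/σ².
Here τ₀ = 1/993.7 = 0.001006 and τ_data = 15/1075.6 = 0.013946, so τ_n = 0.014952.
Rearranging for μ₀: μ₀ = (μ_n·τ_n − τ_data·x̄)/τ₀ = (582.5119·0.014952 − 0.013946·589.7) / 0.001006 = 0.485762/0.001006 ≈ 482.9.

μ₀ = 482.9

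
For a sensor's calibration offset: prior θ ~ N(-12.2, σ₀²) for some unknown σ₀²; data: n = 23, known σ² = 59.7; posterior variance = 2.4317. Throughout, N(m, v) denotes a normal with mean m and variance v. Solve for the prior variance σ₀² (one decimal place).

σ₀² = 38.5

For the Normal–Normal model with known σ², precisions add: τ_n = τ₀ + n/σ².
So 1/σ₀² = 1/2.4317 − 23/59.7 = 0.411235 − 0.385260 = 0.025975.
Hence σ₀² = 1/0.025975 ≈ 38.5.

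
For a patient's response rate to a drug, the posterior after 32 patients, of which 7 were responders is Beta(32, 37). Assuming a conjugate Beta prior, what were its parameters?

Beta(25, 12)

Beta is conjugate to the binomial likelihood: posterior = Beta(a+s, b+f).
So a = 32 − 7 = 25 and b = 37 − 25 = 12.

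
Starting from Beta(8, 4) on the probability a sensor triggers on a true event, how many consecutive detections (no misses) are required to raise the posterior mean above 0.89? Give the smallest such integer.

After k detections and 0 misses the posterior is Beta(8+k, 4), with mean (8+k)/(8+4+k).
Set (8+k)/(12+k) > 0.89 and solve: k > (0.89·12 − 8)/(1 − 0.89) = 24.364.
The smallest integer exceeding 24.364 is 25.

k = 25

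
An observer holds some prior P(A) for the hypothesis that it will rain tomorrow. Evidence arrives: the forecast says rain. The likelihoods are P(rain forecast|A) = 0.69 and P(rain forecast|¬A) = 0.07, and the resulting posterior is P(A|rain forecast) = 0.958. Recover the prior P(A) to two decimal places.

Bayes' rule in odds form gives O(A|E) = O(A)·[P(E|A)/P(E|¬A)], hence O(A) = O(A|E)/LR.
Posterior odds = 0.958/(1−0.958) = 22.8095. LR = 0.69/0.07 = 9.8571.
Prior odds = 22.8095/9.8571 = 2.3140, so P(A) = 2.3140/(1+2.3140) ≈ 0.70.

P(A) = 0.70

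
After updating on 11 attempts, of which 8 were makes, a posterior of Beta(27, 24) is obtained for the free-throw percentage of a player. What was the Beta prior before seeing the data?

Under Beta–binomial conjugacy the posterior parameters are (a+s, b+f).
So a = 27 − 8 = 19 and b = 24 − 3 = 21.

Beta(19, 21)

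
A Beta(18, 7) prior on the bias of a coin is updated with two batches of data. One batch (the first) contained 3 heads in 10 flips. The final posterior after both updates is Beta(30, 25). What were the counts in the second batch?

Because Beta–binomial updating is additive in the counts, the combined data contributed (α_post−α_prior, β_post−β_prior) successes and failures.
Total across both batches: 30−18=12 heads, 25−7=18 tails.
Subtract the first batch: 12−3=9 heads and 18−7=11 tails.

9 heads and 11 tails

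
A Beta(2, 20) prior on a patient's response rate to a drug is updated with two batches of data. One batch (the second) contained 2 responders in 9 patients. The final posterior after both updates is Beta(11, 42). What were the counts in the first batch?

Because Beta–binomial updating is additive in the counts, the combined data contributed (α_post−α_prior, β_post−β_prior) successes and failures.
Total across both batches: 11−2=9 responders, 42−20=22 non-responders.
Subtract the second batch: 9−2=7 responders and 22−7=15 non-responders.

7 responders and 15 non-responders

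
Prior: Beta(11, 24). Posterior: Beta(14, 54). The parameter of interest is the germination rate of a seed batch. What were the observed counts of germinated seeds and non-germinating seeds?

3 germinated seeds and 30 non-germinating seeds

Beta is conjugate to the binomial likelihood: posterior = Beta(a+s, b+f).
Match parameters: s=14−11=3, f=54−24=30.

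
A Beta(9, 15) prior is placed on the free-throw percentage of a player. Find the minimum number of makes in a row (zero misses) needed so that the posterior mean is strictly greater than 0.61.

k = 15

After k makes and 0 misses the posterior is Beta(9+k, 15), with mean (9+k)/(9+15+k).
Set (9+k)/(24+k) > 0.61 and solve: k > (0.61·24 − 9)/(1 − 0.61) = 14.462.
The smallest integer exceeding 14.462 is 15.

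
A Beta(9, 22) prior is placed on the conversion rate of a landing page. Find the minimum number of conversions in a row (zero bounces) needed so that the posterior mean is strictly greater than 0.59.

k = 23

After k conversions and 0 bounces the posterior is Beta(9+k, 22), with mean (9+k)/(9+22+k).
Set (9+k)/(31+k) > 0.59 and solve: k > (0.59·31 − 9)/(1 − 0.59) = 22.659.
The smallest integer exceeding 22.659 is 23.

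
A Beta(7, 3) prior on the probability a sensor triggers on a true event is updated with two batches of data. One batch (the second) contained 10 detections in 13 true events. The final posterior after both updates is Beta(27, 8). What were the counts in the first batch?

Because Beta–binomial updating is additive in the counts, the combined data contributed (α_post−α_prior, β_post−β_prior) successes and failures.
Total across both batches: 27−7=20 detections, 8−3=5 misses.
Subtract the second batch: 20−10=10 detections and 5−3=2 misses.

10 detections and 2 misses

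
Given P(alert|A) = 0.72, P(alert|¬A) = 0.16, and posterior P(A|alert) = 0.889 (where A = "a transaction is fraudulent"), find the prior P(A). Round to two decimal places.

In odds form, posterior odds = prior odds × likelihood ratio, so prior odds = posterior odds ÷ LR.
Posterior odds = 0.889/(1−0.889) = 8.0090. LR = 0.72/0.16 = 4.5000.
Prior odds = 8.0090/4.5000 = 1.7798, so P(A) = 1.7798/(1+1.7798) ≈ 0.64.

P(A) = 0.64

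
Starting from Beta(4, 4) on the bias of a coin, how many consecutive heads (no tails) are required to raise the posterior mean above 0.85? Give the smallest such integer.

After k heads and 0 tails the posterior is Beta(4+k, 4), with mean (4+k)/(4+4+k).
Set (4+k)/(8+k) > 0.85 and solve: k > (0.85·8 − 4)/(1 − 0.85) = 18.667.
The smallest integer exceeding 18.667 is 19, and checking k=19: (23)/(27) = 0.8519 > 0.85.

k = 19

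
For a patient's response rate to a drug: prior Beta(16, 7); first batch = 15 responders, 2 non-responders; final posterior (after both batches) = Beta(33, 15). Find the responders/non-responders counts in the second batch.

2 responders and 6 non-responders

Because Beta–binomial updating is additive in the counts, the combined data contributed (α_post−α_prior, β_post−β_prior) successes and failures.
Total across both batches: 33−16=17 responders, 15−7=8 non-responders.
Subtract the first batch: 17−15=2 responders and 8−2=6 non-responders.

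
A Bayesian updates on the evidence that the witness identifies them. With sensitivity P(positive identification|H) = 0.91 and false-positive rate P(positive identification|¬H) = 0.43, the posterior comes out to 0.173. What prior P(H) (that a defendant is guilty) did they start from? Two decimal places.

Bayes' rule in odds form gives O(H|E) = O(H)·[P(E|H)/P(E|¬H)], hence O(H) = O(H|E)/LR.
Posterior odds = 0.173/(1−0.173) = 0.2092. LR = 0.91/0.43 = 2.1163.
Prior odds = 0.2092/2.1163 = 0.0989, so P(H) = 0.0989/(1+0.0989) ≈ 0.09.

P(H) = 0.09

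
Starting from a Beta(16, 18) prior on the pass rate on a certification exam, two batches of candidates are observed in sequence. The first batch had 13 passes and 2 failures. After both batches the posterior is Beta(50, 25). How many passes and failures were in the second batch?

Because Beta–binomial updating is additive in the counts, the combined data contributed (α_post−α_prior, β_post−β_prior) successes and failures.
Total across both batches: 50−16=34 passes, 25−18=7 failures.
Subtract the first batch: 34−13=21 passes and 7−2=5 failures.

21 passes and 5 failures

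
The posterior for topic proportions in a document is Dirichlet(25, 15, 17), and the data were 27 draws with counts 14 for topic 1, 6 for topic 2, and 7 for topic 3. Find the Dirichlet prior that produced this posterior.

For a Dirichlet(α) prior with multinomial counts c, the posterior is Dirichlet(α + c) componentwise.
Subtract each count from the matching posterior parameter: 25−14=11, 15−6=9, 17−7=10.

Dirichlet(11, 9, 10)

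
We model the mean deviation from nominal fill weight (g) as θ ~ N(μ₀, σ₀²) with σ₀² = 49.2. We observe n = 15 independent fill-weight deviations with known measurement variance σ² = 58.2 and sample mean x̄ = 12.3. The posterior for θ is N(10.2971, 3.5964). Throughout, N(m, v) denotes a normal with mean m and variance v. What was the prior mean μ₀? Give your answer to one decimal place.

μ₀ = -15.1

The posterior mean is a precision-weighted average: μ_n = (τ₀μ₀ + τ_data·x̄)/(τ₀+τ_data), with τ₀=1/σ₀² and τ_data=n/σ².
Here τ₀ = 1/49.2 = 0.020325 and τ_data = 15/58.2 = 0.257732, so τ_n = 0.278057.
Rearranging for μ₀: μ₀ = (μ_n·τ_n − τ_data·x̄)/τ₀ = (10.2971·0.278057 − 0.257732·12.3) / 0.020325 = -0.306923/0.020325 ≈ -15.1.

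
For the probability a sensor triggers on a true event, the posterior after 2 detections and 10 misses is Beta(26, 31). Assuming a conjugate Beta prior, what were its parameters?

Under Beta–binomial conjugacy the posterior parameters are (α+s, β+f).
So α = 26 − 2 = 24 and β = 31 − 10 = 21.

Beta(24, 21)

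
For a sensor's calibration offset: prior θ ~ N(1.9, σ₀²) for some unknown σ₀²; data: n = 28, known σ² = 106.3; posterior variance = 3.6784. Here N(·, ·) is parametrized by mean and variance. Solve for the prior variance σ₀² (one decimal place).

σ₀² = 118.3

For the Normal–Normal model with known σ², precisions add: τ_n = τ₀ + n/σ².
So 1/σ₀² = 1/3.6784 − 28/106.3 = 0.271857 − 0.263405 = 0.008452.
Hence σ₀² = 1/0.008452 ≈ 118.3.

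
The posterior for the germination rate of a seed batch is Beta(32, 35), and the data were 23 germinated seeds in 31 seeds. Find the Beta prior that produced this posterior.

A Beta(a, b) prior with s successes and f failures in binomial data gives a Beta(a+s, b+f) posterior.
Subtract the data counts: 32−23=9, 35−8=27.

Beta(9, 27)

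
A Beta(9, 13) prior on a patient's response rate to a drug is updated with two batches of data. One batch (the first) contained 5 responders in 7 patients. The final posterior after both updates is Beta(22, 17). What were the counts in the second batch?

8 responders and 2 non-responders

Sequential conjugate updates are equivalent to a single update on the pooled data, so total successes = posterior α − prior α and total failures = posterior β − prior β.
Total across both batches: 22−9=13 responders, 17−13=4 non-responders.
Subtract the first batch: 13−5=8 responders and 4−2=2 non-responders.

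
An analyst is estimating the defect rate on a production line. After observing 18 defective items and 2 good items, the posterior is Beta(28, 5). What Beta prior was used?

A Beta(α, β) prior with s successes and f failures in binomial data gives a Beta(α+s, β+f) posterior.
So α = 28 − 18 = 10 and β = 5 − 2 = 3.

Beta(10, 3)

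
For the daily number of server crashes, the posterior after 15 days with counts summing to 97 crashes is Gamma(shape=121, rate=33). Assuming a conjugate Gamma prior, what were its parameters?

Gamma(shape=24, rate=18)

Gamma–Poisson conjugacy: posterior shape = α + Σxᵢ, posterior rate = β + n.
So α = 121 − 97 = 24 and β = 33 − 15 = 18.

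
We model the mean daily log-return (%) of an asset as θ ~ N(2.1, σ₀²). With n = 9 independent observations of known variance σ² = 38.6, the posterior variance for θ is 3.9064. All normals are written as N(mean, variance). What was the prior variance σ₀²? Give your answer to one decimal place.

For the Normal–Normal model with known σ², precisions add: τ_n = τ₀ + n/σ².
So 1/σ₀² = 1/3.9064 − 9/38.6 = 0.255990 − 0.233161 = 0.022829.
Hence σ₀² = 1/0.022829 ≈ 43.8.

σ₀² = 43.8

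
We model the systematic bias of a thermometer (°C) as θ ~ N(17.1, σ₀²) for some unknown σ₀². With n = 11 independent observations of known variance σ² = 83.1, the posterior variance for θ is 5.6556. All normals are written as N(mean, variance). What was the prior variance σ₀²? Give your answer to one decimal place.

Posterior precision equals prior precision plus data precision: 1/σ_n² = 1/σ₀² + n/σ².
So 1/σ₀² = 1/5.6556 − 11/83.1 = 0.176816 − 0.132371 = 0.044445.
Hence σ₀² = 1/0.044445 ≈ 22.5.

σ₀² = 22.5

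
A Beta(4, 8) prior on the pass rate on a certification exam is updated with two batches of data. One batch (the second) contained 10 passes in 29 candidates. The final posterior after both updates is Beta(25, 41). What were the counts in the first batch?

Because Beta–binomial updating is additive in the counts, the combined data contributed (α_post−α_prior, β_post−β_prior) successes and failures.
Total across both batches: 25−4=21 passes, 41−8=33 failures.
Subtract the second batch: 21−10=11 passes and 33−19=14 failures.

11 passes and 14 failures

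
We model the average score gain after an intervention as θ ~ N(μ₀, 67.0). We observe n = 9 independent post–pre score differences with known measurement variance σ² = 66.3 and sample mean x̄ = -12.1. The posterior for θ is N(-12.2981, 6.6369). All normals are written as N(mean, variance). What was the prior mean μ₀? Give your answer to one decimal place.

μ₀ = -14.1

The posterior mean is a precision-weighted average: μ_n = (τ₀μ₀ + τ_data·x̄)/(τ₀+τ_data), with τ₀=1/σ₀² and τ_data=n/σ².
Here τ₀ = 1/67.0 = 0.014925 and τ_data = 9/66.3 = 0.135747, so τ_n = 0.150672.
Rearranging for μ₀: μ₀ = (μ_n·τ_n − τ_data·x̄)/τ₀ = (-12.2981·0.150672 − 0.135747·-12.1) / 0.014925 = -0.210441/0.014925 ≈ -14.1.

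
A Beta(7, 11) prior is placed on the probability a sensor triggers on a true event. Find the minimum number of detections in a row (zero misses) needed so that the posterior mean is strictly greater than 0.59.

k = 9

After k detections and 0 misses the posterior is Beta(7+k, 11), with mean (7+k)/(7+11+k).
Set (7+k)/(18+k) > 0.59 and solve: k > (0.59·18 − 7)/(1 − 0.59) = 8.829.
The smallest integer exceeding 8.829 is 9.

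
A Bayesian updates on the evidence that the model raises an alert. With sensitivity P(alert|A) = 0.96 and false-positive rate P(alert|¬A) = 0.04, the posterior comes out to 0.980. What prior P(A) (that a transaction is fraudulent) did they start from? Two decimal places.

P(A) = 0.67

Bayes' rule in odds form gives O(A|E) = O(A)·[P(E|A)/P(E|¬A)], hence O(A) = O(A|E)/LR.
Posterior odds = 0.980/(1−0.980) = 49.0000. LR = 0.96/0.04 = 24.0000.
Prior odds = 49.0000/24.0000 = 2.0417, so P(A) = 2.0417/(1+2.0417) ≈ 0.67.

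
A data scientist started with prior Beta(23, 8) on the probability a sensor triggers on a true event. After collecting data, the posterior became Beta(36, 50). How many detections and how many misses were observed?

13 detections and 42 misses

A Beta(a, b) prior with s successes and f failures in binomial data gives a Beta(a+s, b+f) posterior.
So s = 36 − 23 = 13 and f = 50 − 8 = 42.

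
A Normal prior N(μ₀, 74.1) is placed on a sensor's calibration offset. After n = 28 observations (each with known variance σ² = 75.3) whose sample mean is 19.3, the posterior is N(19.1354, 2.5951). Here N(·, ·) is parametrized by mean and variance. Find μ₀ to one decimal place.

μ₀ = 14.6

With known observation variance, the Normal–Normal posterior has precision τ_n = τ₀ + n/σ² and mean μ_n = (τ₀μ₀ + (n/σ²)x̄)/τ_n.
Here τ₀ = 1/74.1 = 0.013495 and τ_data = 28/75.3 = 0.371846, so τ_n = 0.385341.
Rearranging for μ₀: μ₀ = (μ_n·τ_n − τ_data·x̄)/τ₀ = (19.1354·0.385341 − 0.371846·19.3) / 0.013495 = 0.197026/0.013495 ≈ 14.6.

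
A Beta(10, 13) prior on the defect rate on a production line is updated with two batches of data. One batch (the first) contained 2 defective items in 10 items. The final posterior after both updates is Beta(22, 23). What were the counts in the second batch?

Sequential conjugate updates are equivalent to a single update on the pooled data, so total successes = posterior α − prior α and total failures = posterior β − prior β.
Total across both batches: 22−10=12 defective items, 23−13=10 good items.
Subtract the first batch: 12−2=10 defective items and 10−8=2 good items.

10 defective items and 2 good items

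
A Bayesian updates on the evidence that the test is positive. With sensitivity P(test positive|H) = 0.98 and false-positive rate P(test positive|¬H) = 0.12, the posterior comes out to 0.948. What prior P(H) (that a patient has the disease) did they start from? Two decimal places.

P(H) = 0.69

In odds form, posterior odds = prior odds × likelihood ratio, so prior odds = posterior odds ÷ LR.
Posterior odds = 0.948/(1−0.948) = 18.2308. LR = 0.98/0.12 = 8.1667.
Prior odds = 18.2308/8.1667 = 2.2323, so P(H) = 2.2323/(1+2.2323) ≈ 0.69.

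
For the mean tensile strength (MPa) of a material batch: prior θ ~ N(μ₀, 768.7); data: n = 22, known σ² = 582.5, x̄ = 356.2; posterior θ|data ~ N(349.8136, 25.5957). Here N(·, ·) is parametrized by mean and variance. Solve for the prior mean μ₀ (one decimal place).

The posterior mean is a precision-weighted average: μ_n = (τ₀μ₀ + τ_data·x̄)/(τ₀+τ_data), with τ₀=1/σ₀² and τ_data=n/σ².
Here τ₀ = 1/768.7 = 0.001301 and τ_data = 22/582.5 = 0.037768, so τ_n = 0.039069.
Rearranging for μ₀: μ₀ = (μ_n·τ_n − τ_data·x̄)/τ₀ = (349.8136·0.039069 − 0.037768·356.2) / 0.001301 = 0.213906/0.001301 ≈ 164.4.

μ₀ = 164.4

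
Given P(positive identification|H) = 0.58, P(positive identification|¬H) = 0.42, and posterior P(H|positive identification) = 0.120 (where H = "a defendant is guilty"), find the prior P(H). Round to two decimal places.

Bayes' rule in odds form gives O(H|E) = O(H)·[P(E|H)/P(E|¬H)], hence O(H) = O(H|E)/LR.
Posterior odds = 0.120/(1−0.120) = 0.1364. LR = 0.58/0.42 = 1.3810.
Prior odds = 0.1364/1.3810 = 0.0988, so P(H) = 0.0988/(1+0.0988) ≈ 0.09.

P(H) = 0.09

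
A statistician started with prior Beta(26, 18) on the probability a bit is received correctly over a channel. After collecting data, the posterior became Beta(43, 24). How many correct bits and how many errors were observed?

17 correct bits and 6 errors

Beta is conjugate to the binomial likelihood: posterior = Beta(α+s, β+f).
So s = 43 − 26 = 17 and f = 24 − 18 = 6.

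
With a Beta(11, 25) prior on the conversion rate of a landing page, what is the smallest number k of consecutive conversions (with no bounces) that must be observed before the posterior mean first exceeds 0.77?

k = 73

After k conversions and 0 bounces the posterior is Beta(11+k, 25), with mean (11+k)/(11+25+k).
Set (11+k)/(36+k) > 0.77 and solve: k > (0.77·36 − 11)/(1 − 0.77) = 72.696.
The smallest integer exceeding 72.696 is 73, and checking k=73: (84)/(109) = 0.7706 > 0.77.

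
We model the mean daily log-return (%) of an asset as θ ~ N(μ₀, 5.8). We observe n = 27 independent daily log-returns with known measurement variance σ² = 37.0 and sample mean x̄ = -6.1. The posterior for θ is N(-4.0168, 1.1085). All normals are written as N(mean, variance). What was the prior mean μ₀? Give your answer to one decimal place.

The posterior mean is a precision-weighted average: μ_n = (τ₀μ₀ + τ_data·x̄)/(τ₀+τ_data), with τ₀=1/σ₀² and τ_data=n/σ².
Here τ₀ = 1/5.8 = 0.172414 and τ_data = 27/37.0 = 0.729730, so τ_n = 0.902144.
Rearranging for μ₀: μ₀ = (μ_n·τ_n − τ_data·x̄)/τ₀ = (-4.0168·0.902144 − 0.729730·-6.1) / 0.172414 = 0.827621/0.172414 ≈ 4.8.

μ₀ = 4.8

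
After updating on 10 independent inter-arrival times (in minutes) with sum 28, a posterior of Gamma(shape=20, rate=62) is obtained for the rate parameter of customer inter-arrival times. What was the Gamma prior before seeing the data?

Gamma(shape=10, rate=34)

Gamma–exponential conjugacy: posterior shape = α + n, posterior rate = β + Σtᵢ.
So α = 20 − 10 = 10 and β = 62 − 28 = 34.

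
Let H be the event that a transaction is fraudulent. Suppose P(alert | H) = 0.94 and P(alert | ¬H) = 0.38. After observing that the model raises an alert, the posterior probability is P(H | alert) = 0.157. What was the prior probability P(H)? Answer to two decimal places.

P(H) = 0.07

Bayes' rule in odds form gives O(H|E) = O(H)·[P(E|H)/P(E|¬H)], hence O(H) = O(H|E)/LR.
Posterior odds = 0.157/(1−0.157) = 0.1862. LR = 0.94/0.38 = 2.4737.
Prior odds = 0.1862/2.4737 = 0.0753, so P(H) = 0.0753/(1+0.0753) ≈ 0.07.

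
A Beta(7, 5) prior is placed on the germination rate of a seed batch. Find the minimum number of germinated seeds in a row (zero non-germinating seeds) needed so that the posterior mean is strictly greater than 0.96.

After k germinated seeds and 0 non-germinating seeds the posterior is Beta(7+k, 5), with mean (7+k)/(7+5+k).
Set (7+k)/(12+k) > 0.96 and solve: k > (0.96·12 − 7)/(1 − 0.96) = 113.000.
The smallest integer exceeding 113.000 is 114, and checking k=114: (121)/(126) = 0.9603 > 0.96.

k = 114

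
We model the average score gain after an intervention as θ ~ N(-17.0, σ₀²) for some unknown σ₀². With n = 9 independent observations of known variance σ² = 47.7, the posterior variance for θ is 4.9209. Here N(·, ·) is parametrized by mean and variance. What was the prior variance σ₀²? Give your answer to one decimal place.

σ₀² = 68.8

Posterior precision equals prior precision plus data precision: 1/σ_n² = 1/σ₀² + n/σ².
So 1/σ₀² = 1/4.9209 − 9/47.7 = 0.203215 − 0.188679 = 0.014536.
Hence σ₀² = 1/0.014536 ≈ 68.8.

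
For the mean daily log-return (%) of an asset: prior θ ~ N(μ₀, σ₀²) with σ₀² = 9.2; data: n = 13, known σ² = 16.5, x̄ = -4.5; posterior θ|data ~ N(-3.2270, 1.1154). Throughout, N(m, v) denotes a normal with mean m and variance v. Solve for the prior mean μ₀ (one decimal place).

With known observation variance, the Normal–Normal posterior has precision τ_n = τ₀ + n/σ² and mean μ_n = (τ₀μ₀ + (n/σ²)x̄)/τ_n.
Here τ₀ = 1/9.2 = 0.108696 and τ_data = 13/16.5 = 0.787879, so τ_n = 0.896575.
Rearranging for μ₀: μ₀ = (μ_n·τ_n − τ_data·x̄)/τ₀ = (-3.2270·0.896575 − 0.787879·-4.5) / 0.108696 = 0.652208/0.108696 ≈ 6.0.

μ₀ = 6.0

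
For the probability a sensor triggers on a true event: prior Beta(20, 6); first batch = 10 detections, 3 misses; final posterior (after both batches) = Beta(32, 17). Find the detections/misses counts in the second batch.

Because Beta–binomial updating is additive in the counts, the combined data contributed (α_post−α_prior, β_post−β_prior) successes and failures.
Total across both batches: 32−20=12 detections, 17−6=11 misses.
Subtract the first batch: 12−10=2 detections and 11−3=8 misses.

2 detections and 8 misses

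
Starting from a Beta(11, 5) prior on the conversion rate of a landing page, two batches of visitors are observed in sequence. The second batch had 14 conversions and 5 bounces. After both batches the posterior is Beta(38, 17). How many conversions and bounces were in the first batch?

Sequential conjugate updates are equivalent to a single update on the pooled data, so total successes = posterior α − prior α and total failures = posterior β − prior β.
Total across both batches: 38−11=27 conversions, 17−5=12 bounces.
Subtract the second batch: 27−14=13 conversions and 12−5=7 bounces.

13 conversions and 7 bounces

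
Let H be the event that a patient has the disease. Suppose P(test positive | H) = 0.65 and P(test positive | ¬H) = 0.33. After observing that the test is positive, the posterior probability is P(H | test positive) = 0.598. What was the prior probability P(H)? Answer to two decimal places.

In odds form, posterior odds = prior odds × likelihood ratio, so prior odds = posterior odds ÷ LR.
Posterior odds = 0.598/(1−0.598) = 1.4876. LR = 0.65/0.33 = 1.9697.
Prior odds = 1.4876/1.9697 = 0.7552, so P(H) = 0.7552/(1+0.7552) ≈ 0.43.

P(H) = 0.43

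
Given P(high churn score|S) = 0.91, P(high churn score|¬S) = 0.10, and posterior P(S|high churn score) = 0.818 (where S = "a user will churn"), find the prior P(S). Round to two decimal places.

P(S) = 0.33

In odds form, posterior odds = prior odds × likelihood ratio, so prior odds = posterior odds ÷ LR.
Posterior odds = 0.818/(1−0.818) = 4.4945. LR = 0.91/0.10 = 9.1000.
Prior odds = 4.4945/9.1000 = 0.4939, so P(S) = 0.4939/(1+0.4939) ≈ 0.33.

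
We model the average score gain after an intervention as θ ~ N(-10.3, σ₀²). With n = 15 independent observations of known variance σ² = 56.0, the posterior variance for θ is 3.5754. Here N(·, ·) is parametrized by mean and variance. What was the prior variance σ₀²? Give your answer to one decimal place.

For the Normal–Normal model with known σ², precisions add: τ_n = τ₀ + n/σ².
So 1/σ₀² = 1/3.5754 − 15/56.0 = 0.279689 − 0.267857 = 0.011832.
Hence σ₀² = 1/0.011832 ≈ 84.5.

σ₀² = 84.5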